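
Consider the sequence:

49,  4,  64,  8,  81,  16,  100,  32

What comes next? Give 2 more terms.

121, 64

The terms cycle through 2 interleaved subsequences.
Subsequence A = 49, 64, 81, 100: perfect squares starting at 7².
Subsequence B = 4, 8, 16, 32: successive powers of 2.
The 9th slot belongs to subsequence A; its 5th term is 121.
The 10th slot belongs to subsequence B; its 5th term is 64.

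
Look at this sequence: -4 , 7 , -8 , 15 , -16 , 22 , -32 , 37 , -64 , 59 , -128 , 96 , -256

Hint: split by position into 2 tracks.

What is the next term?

The terms cycle through 2 interleaved subsequences.
Track A is -4, -8, -16, -32, -64, -128, -256, which is geometric, ×2 each step.
Track B is 7, 15, 22, 37, 59, 96, which is a Fibonacci-like recurrence a_n = a_{n-1} + a_{n-2}.
Position 14 falls in track B as its term 7, giving 155.

155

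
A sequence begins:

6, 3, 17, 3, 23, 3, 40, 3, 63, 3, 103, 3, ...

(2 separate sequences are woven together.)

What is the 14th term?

3

Odd-indexed and even-indexed terms follow separate rules.
Stream A = 6, 17, 23, 40, 63, 103: each term equals the sum of the previous two.
Stream B = 3, 3, 3, 3, 3, 3: the constant sequence 3.
Position 14 → stream B, term 7 = 3.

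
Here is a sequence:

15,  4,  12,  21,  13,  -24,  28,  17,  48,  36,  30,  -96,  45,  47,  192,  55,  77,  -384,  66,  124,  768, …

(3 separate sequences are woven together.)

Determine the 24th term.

Taking every 3rd term gives 3 separate tracks.
Stream A: 15, 21, 28, 36, 45, 55, 66 (the triangular numbers T_5, T_6, …).
Stream B: 4, 13, 17, 30, 47, 77, 124 (Fibonacci-style (each term is the sum of the two before it)).
Stream C: 12, -24, 48, -96, 192, -384, 768 (a geometric progression (common ratio -2)).
The 24th slot belongs to stream C; its 8th term is -1536.

-1536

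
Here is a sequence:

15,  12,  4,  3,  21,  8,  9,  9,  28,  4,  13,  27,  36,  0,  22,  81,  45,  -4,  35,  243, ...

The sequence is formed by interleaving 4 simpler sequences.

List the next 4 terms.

55, -8, 57, 729

Read the sequence 4 terms at a time; column i is its own pattern.
Subsequence A is 15, 21, 28, 36, 45, which is triangular numbers n(n+1)/2 for n = 5, 6, ….
Subsequence B is 12, 8, 4, 0, -4, which is linear: a_n = 16 − 4·n.
Subsequence C is 4, 9, 13, 22, 35, which is a Fibonacci-like recurrence a_n = a_{n-1} + a_{n-2}.
Subsequence D is 3, 9, 27, 81, 243, which is powers 3^1, 3^2, 3^3, ….
Position 21 falls in subsequence A as its term 6, giving 55.
Position 22 → subsequence B, term 6 = -8.
The 23rd slot belongs to subsequence C; its 6th term is 57.
Term 24 comes from subsequence D (its 6th entry): 729.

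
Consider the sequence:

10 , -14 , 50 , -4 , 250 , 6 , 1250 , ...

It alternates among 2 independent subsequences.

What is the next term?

Split by position mod 2 into 2 tracks.
Track A is 10, 50, 250, 1250, which is a geometric progression (common ratio 5).
Track B is -14, -4, 6, which is arithmetic, step +10.
Term 8 comes from track B (its 4th entry): 16.

16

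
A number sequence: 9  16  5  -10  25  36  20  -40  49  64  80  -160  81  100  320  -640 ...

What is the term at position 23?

5120

Reading positions in blocks of 4 reveals the pattern AABB — 2 tracks woven together.
Subsequence A: 9, 16, 25, 36, 49, 64, 81, 100. The squares 3², 4², 5², ….
Subsequence B: 5, -10, 20, -40, 80, -160, 320, -640. Multiplying by -2 each time.
The 23rd slot belongs to subsequence B; its 11th term is 5120.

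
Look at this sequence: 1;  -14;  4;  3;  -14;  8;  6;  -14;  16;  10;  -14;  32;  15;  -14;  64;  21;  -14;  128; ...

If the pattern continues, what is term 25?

The terms cycle through 3 interleaved subsequences.
Track A = 1, 3, 6, 10, 15, 21: the triangular numbers T_1, T_2, ….
Track B = -14, -14, -14, -14, -14, -14: the constant sequence -14.
Track C = 4, 8, 16, 32, 64, 128: powers 2^2, 2^3, 2^4, ….
Position 25 falls in track A as its term 9, giving 45.

45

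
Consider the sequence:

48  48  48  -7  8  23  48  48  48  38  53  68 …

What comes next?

48

The slot pattern repeats as AAABBB (period 6), so there are 2 interleaved tracks.
Stream A is 48, 48, 48, 48, 48, 48, which is always 48.
Stream B is -7, 8, 23, 38, 53, 68, which is arithmetic with common difference +15.
The 13th slot belongs to stream A; its 7th term is 48.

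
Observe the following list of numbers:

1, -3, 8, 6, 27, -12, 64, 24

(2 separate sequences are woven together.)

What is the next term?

Positions 1, 3, 5, … form one subsequence and positions 2, 4, 6, … form another.
Track A: 1, 8, 27, 64. Perfect cubes starting at 1³.
Track B: -3, 6, -12, 24. Geometric with ratio -2.
Position 9 → track A, term 5 = 125.

125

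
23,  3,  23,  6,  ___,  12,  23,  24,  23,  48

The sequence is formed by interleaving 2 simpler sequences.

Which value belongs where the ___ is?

23

Split by position mod 2 into 2 tracks.
Subsequence A = 23, 23, ?, 23, 23: the constant sequence 23.
Subsequence B = 3, 6, 12, 24, 48: geometric with ratio 2.
The gap is subsequence A's term 3; the rule gives 23.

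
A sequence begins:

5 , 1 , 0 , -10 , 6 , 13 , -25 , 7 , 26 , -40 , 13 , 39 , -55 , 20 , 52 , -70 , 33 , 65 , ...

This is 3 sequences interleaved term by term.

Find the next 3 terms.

Split by position mod 3: positions 1, 4, 7, … form one track, and each other residue class forms its own.
Track A is 5, -10, -25, -40, -55, -70, which is linear: a_n = 20 − 15·n.
Track B is 1, 6, 7, 13, 20, 33, which is a Fibonacci-like recurrence a_n = a_{n-1} + a_{n-2}.
Track C is 0, 13, 26, 39, 52, 65, which is arithmetic, step +13.
Position 19 falls in track A as its term 7, giving -85.
Term 20 comes from track B (its 7th entry): 53.
Position 21 → track C, term 7 = 78.

-85, 53, 78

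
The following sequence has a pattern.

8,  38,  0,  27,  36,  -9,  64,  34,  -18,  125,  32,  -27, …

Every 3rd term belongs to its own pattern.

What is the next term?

216

Split by position mod 3: positions 1, 4, 7, … form one track, and each other residue class forms its own.
Track A = 8, 27, 64, 125: perfect cubes starting at 2³.
Track B = 38, 36, 34, 32: arithmetic, step −2.
Track C = 0, -9, -18, -27: arithmetic with common difference −9.
Position 13 falls in track A as its term 5, giving 216.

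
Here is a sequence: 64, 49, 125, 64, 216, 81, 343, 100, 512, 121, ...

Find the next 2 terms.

729, 144

Odd-indexed and even-indexed terms follow separate rules.
Stream A is 64, 125, 216, 343, 512, which is perfect cubes starting at 4³.
Stream B is 49, 64, 81, 100, 121, which is perfect squares starting at 7².
Position 11 → stream A, term 6 = 729.
Term 12 comes from stream B (its 6th entry): 144.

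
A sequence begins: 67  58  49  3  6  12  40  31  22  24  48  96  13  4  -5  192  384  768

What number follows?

Positions follow the repeating pattern AAABBB; grouping by letter gives 2 tracks.
Track A is 67, 58, 49, 40, 31, 22, 13, 4, -5, which is linear: a_n = 76 − 9·n.
Track B is 3, 6, 12, 24, 48, 96, 192, 384, 768, which is geometric, ×2 each step.
The 19th slot belongs to track A; its 10th term is -14.

-14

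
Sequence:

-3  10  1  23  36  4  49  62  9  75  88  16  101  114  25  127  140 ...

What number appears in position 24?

Reading positions in blocks of 3 reveals the pattern AAB — 2 tracks woven together.
Track A = -3, 10, 23, 36, 49, 62, 75, 88, 101, 114, 127, 140: arithmetic with common difference +13.
Track B = 1, 4, 9, 16, 25: consecutive squares n² from n = 1.
The 24th slot belongs to track B; its 8th term is 64.

64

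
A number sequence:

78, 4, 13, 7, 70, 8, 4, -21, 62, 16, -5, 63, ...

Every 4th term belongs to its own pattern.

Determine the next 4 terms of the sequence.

54, 32, -14, -189

Split by position mod 4: positions 1, 5, 9, … form one track, and each other residue class forms its own.
Track A = 78, 70, 62: arithmetic with common difference −8.
Track B = 4, 8, 16: successive powers of 2.
Track C = 13, 4, -5: linear: a_n = 22 − 9·n.
Track D = 7, -21, 63: geometric, ×-3 each step.
Position 13 → track A, term 4 = 54.
Position 14 → track B, term 4 = 32.
Position 15 falls in track C as its term 4, giving -14.
Term 16 comes from track D (its 4th entry): -189.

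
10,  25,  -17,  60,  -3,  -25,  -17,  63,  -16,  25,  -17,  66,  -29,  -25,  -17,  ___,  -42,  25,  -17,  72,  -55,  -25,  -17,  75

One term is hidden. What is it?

69

Read the sequence 4 terms at a time; column i is its own pattern.
Track A is 10, -3, -16, -29, -42, -55, which is arithmetic, step −13.
Track B is 25, -25, 25, -25, 25, -25, which is alternating ±25.
Track C is -17, -17, -17, -17, -17, -17, which is the constant sequence -17.
Track D is 60, 63, 66, ?, 72, 75, which is linear: a_n = 57 + 3·n.
Track D's pattern makes the blank 69.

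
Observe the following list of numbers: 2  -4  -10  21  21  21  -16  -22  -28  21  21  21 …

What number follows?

-34

The slot pattern repeats as AAABBB (period 6), so there are 2 interleaved tracks.
Subsequence A: 2, -4, -10, -16, -22, -28. Linear: a_n = 8 − 6·n.
Subsequence B: 21, 21, 21, 21, 21, 21. Always 21.
Term 13 comes from subsequence A (its 7th entry): -34.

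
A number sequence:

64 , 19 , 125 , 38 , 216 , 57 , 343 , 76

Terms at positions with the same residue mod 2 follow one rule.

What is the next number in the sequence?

512

The terms cycle through 2 interleaved subsequences.
Subsequence A is 64, 125, 216, 343, which is consecutive cubes n³ from n = 4.
Subsequence B is 19, 38, 57, 76, which is arithmetic with common difference +19.
Position 9 falls in subsequence A as its term 5, giving 512.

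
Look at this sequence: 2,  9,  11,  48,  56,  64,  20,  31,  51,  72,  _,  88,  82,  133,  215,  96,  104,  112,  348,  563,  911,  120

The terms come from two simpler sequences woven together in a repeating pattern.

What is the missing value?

80

Reading positions in blocks of 6 reveals the pattern AAABBB — 2 tracks woven together.
Track A: 2, 9, 11, 20, 31, 51, 82, 133, 215, 348, 563, 911. A Fibonacci-like recurrence a_n = a_{n-1} + a_{n-2}.
Track B: 48, 56, 64, 72, ?, 88, 96, 104, 112, 120. Linear: a_n = 40 + 8·n.
Filling track B at index 5 by its rule yields 80.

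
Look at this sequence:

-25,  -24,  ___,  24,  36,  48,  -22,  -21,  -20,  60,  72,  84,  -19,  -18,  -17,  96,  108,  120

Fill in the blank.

-23

The slot pattern repeats as AAABBB (period 6), so there are 2 interleaved tracks.
Track A = -25, -24, ?, -22, -21, -20, -19, -18, -17: linear: a_n = -26 + n.
Track B = 24, 36, 48, 60, 72, 84, 96, 108, 120: arithmetic with common difference +12.
The gap is track A's term 3; the rule gives -23.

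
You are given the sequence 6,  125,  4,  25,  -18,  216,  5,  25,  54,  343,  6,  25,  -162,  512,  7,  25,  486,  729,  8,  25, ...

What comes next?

Read the sequence 4 terms at a time; column i is its own pattern.
Track A: 6, -18, 54, -162, 486 (geometric, ×-3 each step).
Track B: 125, 216, 343, 512, 729 (perfect cubes starting at 5³).
Track C: 4, 5, 6, 7, 8 (linear: a_n = 3 + n).
Track D: 25, 25, 25, 25, 25 (always 25).
Position 21 falls in track A as its term 6, giving -1458.

-1458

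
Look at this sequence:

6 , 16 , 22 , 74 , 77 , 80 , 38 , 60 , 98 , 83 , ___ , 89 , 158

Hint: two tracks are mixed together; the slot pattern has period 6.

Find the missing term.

86

Reading positions in blocks of 6 reveals the pattern AAABBB — 2 tracks woven together.
Track A is 6, 16, 22, 38, 60, 98, 158, which is Fibonacci-style (each term is the sum of the two before it).
Track B is 74, 77, 80, 83, ?, 89, which is arithmetic, step +3.
So the missing entry in track B is 86.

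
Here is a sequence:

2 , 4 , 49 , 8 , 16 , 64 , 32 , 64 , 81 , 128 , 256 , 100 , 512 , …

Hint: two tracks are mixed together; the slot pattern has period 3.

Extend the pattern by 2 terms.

Positions follow the repeating pattern AAB; grouping by letter gives 2 tracks.
Stream A = 2, 4, 8, 16, 32, 64, 128, 256, 512: successive powers of 2.
Stream B = 49, 64, 81, 100: the squares 7², 8², 9², ….
Position 14 → stream A, term 10 = 1024.
Position 15 falls in stream B as its term 5, giving 121.

1024, 121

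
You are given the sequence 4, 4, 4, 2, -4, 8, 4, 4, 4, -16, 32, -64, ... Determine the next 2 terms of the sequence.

4, 4

Reading positions in blocks of 6 reveals the pattern AAABBB — 2 tracks woven together.
Stream A: 4, 4, 4, 4, 4, 4 (always 4).
Stream B: 2, -4, 8, -16, 32, -64 (geometric, ×-2 each step).
Position 13 → stream A, term 7 = 4.
Position 14 → stream A, term 8 = 4.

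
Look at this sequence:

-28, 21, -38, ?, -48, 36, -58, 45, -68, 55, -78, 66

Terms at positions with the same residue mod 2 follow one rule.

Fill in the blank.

Taking every 2nd term gives 2 separate tracks.
Subsequence A: -28, -38, -48, -58, -68, -78. Arithmetic with common difference −10.
Subsequence B: 21, ?, 36, 45, 55, 66. Triangular numbers n(n+1)/2 for n = 6, 7, ….
So the missing entry in subsequence B is 28.

28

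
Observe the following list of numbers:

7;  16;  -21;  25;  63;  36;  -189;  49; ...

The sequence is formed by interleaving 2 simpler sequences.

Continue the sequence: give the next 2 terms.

Positions 1, 3, 5, … form one subsequence and positions 2, 4, 6, … form another.
Subsequence A: 7, -21, 63, -189 — multiplying by -3 each time.
Subsequence B: 16, 25, 36, 49 — the squares 4², 5², 6², ….
The 9th slot belongs to subsequence A; its 5th term is 567.
The 10th slot belongs to subsequence B; its 5th term is 64.

567, 64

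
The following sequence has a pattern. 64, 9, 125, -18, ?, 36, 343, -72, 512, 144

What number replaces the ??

Taking every 2nd term gives 2 separate tracks.
Track A = 64, 125, ?, 343, 512: consecutive cubes n³ from n = 4.
Track B = 9, -18, 36, -72, 144: geometric, ×-2 each step.
Filling track A at index 3 by its rule yields 216.

216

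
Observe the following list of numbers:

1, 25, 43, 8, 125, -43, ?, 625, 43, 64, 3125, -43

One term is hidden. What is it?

27

Taking every 3rd term gives 3 separate tracks.
Track A: 1, 8, ?, 64. The cubes 1³, 2³, 3³, ….
Track B: 25, 125, 625, 3125. Powers of 5.
Track C: 43, -43, 43, -43. The oscillation 43·(−1)^(n+1).
The gap is track A's term 3; the rule gives 27.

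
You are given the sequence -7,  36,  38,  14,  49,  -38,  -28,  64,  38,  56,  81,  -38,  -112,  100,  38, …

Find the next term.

The terms cycle through 3 interleaved subsequences.
Track A: -7, 14, -28, 56, -112. Geometric, ×-2 each step.
Track B: 36, 49, 64, 81, 100. Perfect squares starting at 6².
Track C: 38, -38, 38, -38, 38. The oscillation 38·(−1)^(n+1).
Term 16 comes from track A (its 6th entry): 224.

224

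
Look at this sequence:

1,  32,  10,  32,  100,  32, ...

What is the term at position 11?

The terms cycle through 2 interleaved subsequences.
Stream A: 1, 10, 100 (powers of 10).
Stream B: 32, 32, 32 (constant 32).
Position 11 falls in stream A as its term 6, giving 100000.

100000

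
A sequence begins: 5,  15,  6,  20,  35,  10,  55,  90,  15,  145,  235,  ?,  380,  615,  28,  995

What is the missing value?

21

Positions follow the repeating pattern AAB; grouping by letter gives 2 tracks.
Track A: 5, 15, 20, 35, 55, 90, 145, 235, 380, 615, 995 — a Fibonacci-like recurrence a_n = a_{n-1} + a_{n-2}.
Track B: 6, 10, 15, ?, 28 — the triangular numbers T_3, T_4, ….
Track B's pattern makes the blank 21.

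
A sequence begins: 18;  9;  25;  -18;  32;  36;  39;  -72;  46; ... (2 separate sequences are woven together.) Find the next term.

Split by position mod 2 into 2 tracks.
Track A = 18, 25, 32, 39, 46: linear: a_n = 11 + 7·n.
Track B = 9, -18, 36, -72: a geometric progression (common ratio -2).
Position 10 falls in track B as its term 5, giving 144.

144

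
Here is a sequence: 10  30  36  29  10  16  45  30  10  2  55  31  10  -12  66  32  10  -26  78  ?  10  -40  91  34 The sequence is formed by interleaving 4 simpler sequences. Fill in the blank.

Taking every 4th term gives 4 separate tracks.
Track A: 10, 10, 10, 10, 10, 10 (the constant sequence 10).
Track B: 30, 16, 2, -12, -26, -40 (subtracting 14 each time).
Track C: 36, 45, 55, 66, 78, 91 (triangular numbers starting at T_8).
Track D: 29, 30, 31, 32, ?, 34 (linear: a_n = 28 + n).
So the missing entry in track D is 33.

33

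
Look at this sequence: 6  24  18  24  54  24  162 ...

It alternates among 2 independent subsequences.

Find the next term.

The terms cycle through 2 interleaved subsequences.
Track A: 6, 18, 54, 162. Geometric, ×3 each step.
Track B: 24, 24, 24. The constant sequence 24.
Position 8 falls in track B as its term 4, giving 24.

24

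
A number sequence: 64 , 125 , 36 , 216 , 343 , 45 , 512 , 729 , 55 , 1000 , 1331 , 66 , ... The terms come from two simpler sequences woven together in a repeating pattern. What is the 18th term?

Reading positions in blocks of 3 reveals the pattern AAB — 2 tracks woven together.
Track A: 64, 125, 216, 343, 512, 729, 1000, 1331 — the cubes 4³, 5³, 6³, ….
Track B: 36, 45, 55, 66 — the triangular numbers T_8, T_9, ….
Term 18 comes from track B (its 6th entry): 91.

91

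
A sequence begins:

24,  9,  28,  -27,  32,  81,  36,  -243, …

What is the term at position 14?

6561

Split by position mod 2 into 2 tracks.
Track A: 24, 28, 32, 36. Linear: a_n = 20 + 4·n.
Track B: 9, -27, 81, -243. Geometric with ratio -3.
Position 14 falls in track B as its term 7, giving 6561.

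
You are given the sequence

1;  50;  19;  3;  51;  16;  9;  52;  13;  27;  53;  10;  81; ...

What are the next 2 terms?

Read the sequence 3 terms at a time; column i is its own pattern.
Track A: 1, 3, 9, 27, 81. Powers of 3.
Track B: 50, 51, 52, 53. Adding 1 each time.
Track C: 19, 16, 13, 10. Arithmetic, step −3.
Position 14 falls in track B as its term 5, giving 54.
The 15th slot belongs to track C; its 5th term is 7.

54, 7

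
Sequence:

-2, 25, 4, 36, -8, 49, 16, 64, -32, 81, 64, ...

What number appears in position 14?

121

Positions 1, 3, 5, … form one subsequence and positions 2, 4, 6, … form another.
Track A: -2, 4, -8, 16, -32, 64 — a geometric progression (common ratio -2).
Track B: 25, 36, 49, 64, 81 — perfect squares starting at 5².
Term 14 comes from track B (its 7th entry): 121.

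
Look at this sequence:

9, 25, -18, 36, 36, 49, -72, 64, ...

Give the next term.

Positions 1, 3, 5, … form one subsequence and positions 2, 4, 6, … form another.
Track A = 9, -18, 36, -72: geometric with ratio -2.
Track B = 25, 36, 49, 64: perfect squares starting at 5².
Position 9 falls in track A as its term 5, giving 144.

144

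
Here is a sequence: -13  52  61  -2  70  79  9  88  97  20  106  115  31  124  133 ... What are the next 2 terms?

42, 142

Positions follow the repeating pattern ABB; grouping by letter gives 2 tracks.
Subsequence A = -13, -2, 9, 20, 31: linear: a_n = -24 + 11·n.
Subsequence B = 52, 61, 70, 79, 88, 97, 106, 115, 124, 133: arithmetic with common difference +9.
Term 16 comes from subsequence A (its 6th entry): 42.
Position 17 → subsequence B, term 11 = 142.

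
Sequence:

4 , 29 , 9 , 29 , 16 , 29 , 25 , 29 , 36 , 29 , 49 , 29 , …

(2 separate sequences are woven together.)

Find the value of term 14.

29

Taking every 2nd term gives 2 separate tracks.
Track A: 4, 9, 16, 25, 36, 49 (perfect squares starting at 2²).
Track B: 29, 29, 29, 29, 29, 29 (always 29).
Position 14 falls in track B as its term 7, giving 29.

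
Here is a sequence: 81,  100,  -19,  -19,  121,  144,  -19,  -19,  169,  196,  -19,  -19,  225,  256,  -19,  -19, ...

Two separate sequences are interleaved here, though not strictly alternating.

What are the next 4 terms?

289, 324, -19, -19

The slot pattern repeats as AABB (period 4), so there are 2 interleaved tracks.
Stream A = 81, 100, 121, 144, 169, 196, 225, 256: perfect squares starting at 9².
Stream B = -19, -19, -19, -19, -19, -19, -19, -19: constant -19.
Position 17 falls in stream A as its term 9, giving 289.
The 18th slot belongs to stream A; its 10th term is 324.
The 19th slot belongs to stream B; its 9th term is -19.
Term 20 comes from stream B (its 10th entry): -19.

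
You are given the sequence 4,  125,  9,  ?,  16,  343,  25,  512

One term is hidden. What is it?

216

Odd-indexed and even-indexed terms follow separate rules.
Track A is 4, 9, 16, 25, which is consecutive squares n² from n = 2.
Track B is 125, ?, 343, 512, which is consecutive cubes n³ from n = 5.
The gap is track B's term 2; the rule gives 216.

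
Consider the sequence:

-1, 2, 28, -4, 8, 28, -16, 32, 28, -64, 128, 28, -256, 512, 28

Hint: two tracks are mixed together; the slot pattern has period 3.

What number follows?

-1024

The slot pattern repeats as AAB (period 3), so there are 2 interleaved tracks.
Track A: -1, 2, -4, 8, -16, 32, -64, 128, -256, 512 — a geometric progression (common ratio -2).
Track B: 28, 28, 28, 28, 28 — always 28.
Position 16 falls in track A as its term 11, giving -1024.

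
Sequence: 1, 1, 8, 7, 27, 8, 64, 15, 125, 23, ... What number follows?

216

The terms cycle through 2 interleaved subsequences.
Track A: 1, 8, 27, 64, 125 (the cubes 1³, 2³, 3³, …).
Track B: 1, 7, 8, 15, 23 (Fibonacci-style (each term is the sum of the two before it)).
Position 11 falls in track A as its term 6, giving 216.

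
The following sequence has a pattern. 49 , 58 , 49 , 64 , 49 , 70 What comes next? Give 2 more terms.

49, 76

Taking every 2nd term gives 2 separate tracks.
Track A: 49, 49, 49 (constant 49).
Track B: 58, 64, 70 (arithmetic with common difference +6).
Term 7 comes from track A (its 4th entry): 49.
Position 8 → track B, term 4 = 76.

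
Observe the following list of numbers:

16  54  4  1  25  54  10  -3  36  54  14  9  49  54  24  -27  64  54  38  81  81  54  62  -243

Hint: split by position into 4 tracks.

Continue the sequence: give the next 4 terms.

100, 54, 100, 729

Split by position mod 4 into 4 tracks.
Subsequence A: 16, 25, 36, 49, 64, 81 — the squares 4², 5², 6², ….
Subsequence B: 54, 54, 54, 54, 54, 54 — the constant sequence 54.
Subsequence C: 4, 10, 14, 24, 38, 62 — Fibonacci-style (each term is the sum of the two before it).
Subsequence D: 1, -3, 9, -27, 81, -243 — multiplying by -3 each time.
The 25th slot belongs to subsequence A; its 7th term is 100.
Position 26 falls in subsequence B as its term 7, giving 54.
Position 27 falls in subsequence C as its term 7, giving 100.
Position 28 → subsequence D, term 7 = 729.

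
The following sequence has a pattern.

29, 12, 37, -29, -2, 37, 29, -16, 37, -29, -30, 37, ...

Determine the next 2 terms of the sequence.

Split by position mod 3: positions 1, 4, 7, … form one track, and each other residue class forms its own.
Track A: 29, -29, 29, -29 — alternating ±29.
Track B: 12, -2, -16, -30 — subtracting 14 each time.
Track C: 37, 37, 37, 37 — the constant sequence 37.
Position 13 falls in track A as its term 5, giving 29.
Position 14 → track B, term 5 = -44.

29, -44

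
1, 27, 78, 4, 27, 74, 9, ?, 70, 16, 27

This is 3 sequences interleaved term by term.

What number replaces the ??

27

Split by position mod 3: positions 1, 4, 7, … form one track, and each other residue class forms its own.
Stream A: 1, 4, 9, 16 (the squares 1², 2², 3², …).
Stream B: 27, 27, ?, 27 (always 27).
Stream C: 78, 74, 70 (arithmetic, step −4).
Filling stream B at index 3 by its rule yields 27.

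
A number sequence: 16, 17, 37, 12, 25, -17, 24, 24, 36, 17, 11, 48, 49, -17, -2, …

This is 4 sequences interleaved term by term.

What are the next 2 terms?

Split by position mod 4: positions 1, 5, 9, … form one track, and each other residue class forms its own.
Stream A is 16, 25, 36, 49, which is consecutive squares n² from n = 4.
Stream B is 17, -17, 17, -17, which is the oscillation 17·(−1)^(n+1).
Stream C is 37, 24, 11, -2, which is linear: a_n = 50 − 13·n.
Stream D is 12, 24, 48, which is geometric, ×2 each step.
Position 16 → stream D, term 4 = 96.
Position 17 → stream A, term 5 = 64.

96, 64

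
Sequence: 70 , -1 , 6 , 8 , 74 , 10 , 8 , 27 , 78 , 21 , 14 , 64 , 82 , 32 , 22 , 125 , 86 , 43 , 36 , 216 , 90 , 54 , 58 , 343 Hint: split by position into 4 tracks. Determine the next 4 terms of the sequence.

Read the sequence 4 terms at a time; column i is its own pattern.
Subsequence A is 70, 74, 78, 82, 86, 90, which is adding 4 each time.
Subsequence B is -1, 10, 21, 32, 43, 54, which is arithmetic, step +11.
Subsequence C is 6, 8, 14, 22, 36, 58, which is Fibonacci-style (each term is the sum of the two before it).
Subsequence D is 8, 27, 64, 125, 216, 343, which is perfect cubes starting at 2³.
Term 25 comes from subsequence A (its 7th entry): 94.
Position 26 → subsequence B, term 7 = 65.
The 27th slot belongs to subsequence C; its 7th term is 94.
Position 28 → subsequence D, term 7 = 512.

94, 65, 94, 512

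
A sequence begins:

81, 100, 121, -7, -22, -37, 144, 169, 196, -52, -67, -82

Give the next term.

225

Positions follow the repeating pattern AAABBB; grouping by letter gives 2 tracks.
Subsequence A: 81, 100, 121, 144, 169, 196 (perfect squares starting at 9²).
Subsequence B: -7, -22, -37, -52, -67, -82 (arithmetic, step −15).
Position 13 falls in subsequence A as its term 7, giving 225.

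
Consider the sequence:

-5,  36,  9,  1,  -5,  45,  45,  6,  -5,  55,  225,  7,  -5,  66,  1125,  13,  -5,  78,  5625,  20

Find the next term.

-5

Split by position mod 4 into 4 tracks.
Subsequence A is -5, -5, -5, -5, -5, which is the constant sequence -5.
Subsequence B is 36, 45, 55, 66, 78, which is the triangular numbers T_8, T_9, ….
Subsequence C is 9, 45, 225, 1125, 5625, which is a geometric progression (common ratio 5).
Subsequence D is 1, 6, 7, 13, 20, which is Fibonacci-style (each term is the sum of the two before it).
The 21st slot belongs to subsequence A; its 6th term is -5.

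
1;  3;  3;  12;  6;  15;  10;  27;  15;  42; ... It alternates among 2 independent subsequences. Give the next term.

The terms cycle through 2 interleaved subsequences.
Stream A = 1, 3, 6, 10, 15: triangular numbers starting at T_1.
Stream B = 3, 12, 15, 27, 42: Fibonacci-style (each term is the sum of the two before it).
The 11th slot belongs to stream A; its 6th term is 21.

21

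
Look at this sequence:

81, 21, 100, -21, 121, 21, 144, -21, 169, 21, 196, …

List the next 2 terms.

-21, 225

Taking every 2nd term gives 2 separate tracks.
Subsequence A = 81, 100, 121, 144, 169, 196: perfect squares starting at 9².
Subsequence B = 21, -21, 21, -21, 21: the oscillation 21·(−1)^(n+1).
The 12th slot belongs to subsequence B; its 6th term is -21.
Term 13 comes from subsequence A (its 7th entry): 225.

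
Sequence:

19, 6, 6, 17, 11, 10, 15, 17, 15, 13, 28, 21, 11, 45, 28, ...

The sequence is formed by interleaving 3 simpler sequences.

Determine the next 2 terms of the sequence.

9, 73

Split by position mod 3 into 3 tracks.
Subsequence A: 19, 17, 15, 13, 11 (subtracting 2 each time).
Subsequence B: 6, 11, 17, 28, 45 (Fibonacci-style (each term is the sum of the two before it)).
Subsequence C: 6, 10, 15, 21, 28 (the triangular numbers T_3, T_4, …).
Position 16 → subsequence A, term 6 = 9.
Term 17 comes from subsequence B (its 6th entry): 73.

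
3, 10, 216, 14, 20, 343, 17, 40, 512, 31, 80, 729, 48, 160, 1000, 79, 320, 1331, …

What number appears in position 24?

Split by position mod 3 into 3 tracks.
Stream A: 3, 14, 17, 31, 48, 79 — a Fibonacci-like recurrence a_n = a_{n-1} + a_{n-2}.
Stream B: 10, 20, 40, 80, 160, 320 — multiplying by 2 each time.
Stream C: 216, 343, 512, 729, 1000, 1331 — consecutive cubes n³ from n = 6.
Term 24 comes from stream C (its 8th entry): 2197.

2197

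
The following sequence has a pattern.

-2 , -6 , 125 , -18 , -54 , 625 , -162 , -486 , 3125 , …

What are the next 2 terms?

The slot pattern repeats as AAB (period 3), so there are 2 interleaved tracks.
Track A: -2, -6, -18, -54, -162, -486 — geometric, ×3 each step.
Track B: 125, 625, 3125 — powers 5^3, 5^4, 5^5, ….
The 10th slot belongs to track A; its 7th term is -1458.
Position 11 falls in track A as its term 8, giving -4374.

-1458, -4374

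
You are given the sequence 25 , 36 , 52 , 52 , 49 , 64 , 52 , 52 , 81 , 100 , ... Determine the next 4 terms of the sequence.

Positions follow the repeating pattern AABB; grouping by letter gives 2 tracks.
Track A is 25, 36, 49, 64, 81, 100, which is perfect squares starting at 5².
Track B is 52, 52, 52, 52, which is always 52.
The 11th slot belongs to track B; its 5th term is 52.
Position 12 falls in track B as its term 6, giving 52.
The 13th slot belongs to track A; its 7th term is 121.
Term 14 comes from track A (its 8th entry): 144.

52, 52, 121, 144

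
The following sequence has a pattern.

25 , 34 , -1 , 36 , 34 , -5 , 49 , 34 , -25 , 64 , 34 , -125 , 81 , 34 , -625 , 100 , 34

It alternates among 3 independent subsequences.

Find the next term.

Split by position mod 3 into 3 tracks.
Stream A: 25, 36, 49, 64, 81, 100. Perfect squares starting at 5².
Stream B: 34, 34, 34, 34, 34, 34. Always 34.
Stream C: -1, -5, -25, -125, -625. A geometric progression (common ratio 5).
Position 18 falls in stream C as its term 6, giving -3125.

-3125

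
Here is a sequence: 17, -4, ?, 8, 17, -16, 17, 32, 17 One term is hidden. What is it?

Taking every 2nd term gives 2 separate tracks.
Subsequence A: 17, ?, 17, 17, 17 — constant 17.
Subsequence B: -4, 8, -16, 32 — a geometric progression (common ratio -2).
So the missing entry in subsequence A is 17.

17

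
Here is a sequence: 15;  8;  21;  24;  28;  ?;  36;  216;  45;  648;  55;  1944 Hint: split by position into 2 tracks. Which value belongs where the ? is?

Odd-indexed and even-indexed terms follow separate rules.
Track A: 15, 21, 28, 36, 45, 55 — triangular numbers starting at T_5.
Track B: 8, 24, ?, 216, 648, 1944 — geometric with ratio 3.
The gap is track B's term 3; the rule gives 72.

72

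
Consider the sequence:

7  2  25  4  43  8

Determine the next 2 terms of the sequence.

61, 16

The terms cycle through 2 interleaved subsequences.
Track A = 7, 25, 43: arithmetic, step +18.
Track B = 2, 4, 8: a geometric progression (common ratio 2).
Position 7 falls in track A as its term 4, giving 61.
Position 8 falls in track B as its term 4, giving 16.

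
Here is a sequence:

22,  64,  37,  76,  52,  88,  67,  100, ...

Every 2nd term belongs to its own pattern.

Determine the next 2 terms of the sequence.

The terms cycle through 2 interleaved subsequences.
Stream A = 22, 37, 52, 67: arithmetic with common difference +15.
Stream B = 64, 76, 88, 100: linear: a_n = 52 + 12·n.
Position 9 falls in stream A as its term 5, giving 82.
Position 10 falls in stream B as its term 5, giving 112.

82, 112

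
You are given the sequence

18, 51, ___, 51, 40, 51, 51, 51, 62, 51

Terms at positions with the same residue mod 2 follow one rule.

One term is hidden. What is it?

29

Positions 1, 3, 5, … form one subsequence and positions 2, 4, 6, … form another.
Track A: 18, ?, 40, 51, 62. Linear: a_n = 7 + 11·n.
Track B: 51, 51, 51, 51, 51. Always 51.
Track A's pattern makes the blank 29.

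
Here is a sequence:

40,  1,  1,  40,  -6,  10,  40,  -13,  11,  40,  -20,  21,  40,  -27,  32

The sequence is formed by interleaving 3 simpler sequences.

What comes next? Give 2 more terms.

40, -34

Read the sequence 3 terms at a time; column i is its own pattern.
Track A: 40, 40, 40, 40, 40. The constant sequence 40.
Track B: 1, -6, -13, -20, -27. Arithmetic, step −7.
Track C: 1, 10, 11, 21, 32. Each term equals the sum of the previous two.
Position 16 falls in track A as its term 6, giving 40.
Term 17 comes from track B (its 6th entry): -34.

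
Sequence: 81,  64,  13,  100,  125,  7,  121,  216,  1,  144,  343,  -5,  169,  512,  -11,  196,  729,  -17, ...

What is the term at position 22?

256

The terms cycle through 3 interleaved subsequences.
Subsequence A is 81, 100, 121, 144, 169, 196, which is perfect squares starting at 9².
Subsequence B is 64, 125, 216, 343, 512, 729, which is perfect cubes starting at 4³.
Subsequence C is 13, 7, 1, -5, -11, -17, which is arithmetic with common difference −6.
Position 22 → subsequence A, term 8 = 256.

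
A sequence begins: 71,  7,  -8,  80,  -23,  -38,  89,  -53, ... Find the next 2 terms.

-68, 98

The slot pattern repeats as ABB (period 3), so there are 2 interleaved tracks.
Track A: 71, 80, 89 (linear: a_n = 62 + 9·n).
Track B: 7, -8, -23, -38, -53 (arithmetic, step −15).
Position 9 falls in track B as its term 6, giving -68.
Position 10 → track A, term 4 = 98.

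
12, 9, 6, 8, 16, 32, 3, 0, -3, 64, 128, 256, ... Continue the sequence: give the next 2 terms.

-6, -9

Positions follow the repeating pattern AAABBB; grouping by letter gives 2 tracks.
Subsequence A: 12, 9, 6, 3, 0, -3 — linear: a_n = 15 − 3·n.
Subsequence B: 8, 16, 32, 64, 128, 256 — powers 2^3, 2^4, 2^5, ….
Term 13 comes from subsequence A (its 7th entry): -6.
Position 14 → subsequence A, term 8 = -9.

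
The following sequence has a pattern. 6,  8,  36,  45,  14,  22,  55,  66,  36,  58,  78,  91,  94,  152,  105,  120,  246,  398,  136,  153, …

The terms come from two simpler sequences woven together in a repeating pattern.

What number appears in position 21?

Reading positions in blocks of 4 reveals the pattern AABB — 2 tracks woven together.
Subsequence A = 6, 8, 14, 22, 36, 58, 94, 152, 246, 398: a Fibonacci-like recurrence a_n = a_{n-1} + a_{n-2}.
Subsequence B = 36, 45, 55, 66, 78, 91, 105, 120, 136, 153: triangular numbers n(n+1)/2 for n = 8, 9, ….
The 21st slot belongs to subsequence A; its 11th term is 644.

644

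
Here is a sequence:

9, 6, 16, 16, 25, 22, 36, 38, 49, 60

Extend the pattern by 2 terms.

Taking every 2nd term gives 2 separate tracks.
Track A = 9, 16, 25, 36, 49: the squares 3², 4², 5², ….
Track B = 6, 16, 22, 38, 60: Fibonacci-style (each term is the sum of the two before it).
Position 11 falls in track A as its term 6, giving 64.
Position 12 → track B, term 6 = 98.

64, 98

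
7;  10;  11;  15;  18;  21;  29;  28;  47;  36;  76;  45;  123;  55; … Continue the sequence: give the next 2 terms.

199, 66

Odd-indexed and even-indexed terms follow separate rules.
Track A is 7, 11, 18, 29, 47, 76, 123, which is a Fibonacci-like recurrence a_n = a_{n-1} + a_{n-2}.
Track B is 10, 15, 21, 28, 36, 45, 55, which is the triangular numbers T_4, T_5, ….
Position 15 falls in track A as its term 8, giving 199.
The 16th slot belongs to track B; its 8th term is 66.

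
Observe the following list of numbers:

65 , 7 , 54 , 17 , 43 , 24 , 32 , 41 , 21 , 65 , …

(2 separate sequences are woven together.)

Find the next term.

10

Taking every 2nd term gives 2 separate tracks.
Stream A = 65, 54, 43, 32, 21: arithmetic with common difference −11.
Stream B = 7, 17, 24, 41, 65: Fibonacci-style (each term is the sum of the two before it).
Term 11 comes from stream A (its 6th entry): 10.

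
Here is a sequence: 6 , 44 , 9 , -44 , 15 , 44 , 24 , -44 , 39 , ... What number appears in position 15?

Split by position mod 2 into 2 tracks.
Track A: 6, 9, 15, 24, 39 (Fibonacci-style (each term is the sum of the two before it)).
Track B: 44, -44, 44, -44 (alternating ±44).
Position 15 falls in track A as its term 8, giving 165.

165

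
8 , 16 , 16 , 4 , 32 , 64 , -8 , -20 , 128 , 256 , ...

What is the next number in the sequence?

-32

Positions follow the repeating pattern AABB; grouping by letter gives 2 tracks.
Subsequence A = 8, 16, 32, 64, 128, 256: multiplying by 2 each time.
Subsequence B = 16, 4, -8, -20: linear: a_n = 28 − 12·n.
Position 11 → subsequence B, term 5 = -32.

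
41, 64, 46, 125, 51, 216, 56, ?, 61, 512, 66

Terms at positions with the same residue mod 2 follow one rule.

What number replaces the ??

The terms cycle through 2 interleaved subsequences.
Track A: 41, 46, 51, 56, 61, 66 — adding 5 each time.
Track B: 64, 125, 216, ?, 512 — the cubes 4³, 5³, 6³, ….
Track B's pattern makes the blank 343.

343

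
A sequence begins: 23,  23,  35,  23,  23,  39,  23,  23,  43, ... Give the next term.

The slot pattern repeats as AAB (period 3), so there are 2 interleaved tracks.
Track A: 23, 23, 23, 23, 23, 23. Constant 23.
Track B: 35, 39, 43. Linear: a_n = 31 + 4·n.
The 10th slot belongs to track A; its 7th term is 23.

23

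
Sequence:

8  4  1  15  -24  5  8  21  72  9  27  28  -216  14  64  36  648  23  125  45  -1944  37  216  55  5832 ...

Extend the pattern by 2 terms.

Split by position mod 4 into 4 tracks.
Track A is 8, -24, 72, -216, 648, -1944, 5832, which is a geometric progression (common ratio -3).
Track B is 4, 5, 9, 14, 23, 37, which is Fibonacci-style (each term is the sum of the two before it).
Track C is 1, 8, 27, 64, 125, 216, which is perfect cubes starting at 1³.
Track D is 15, 21, 28, 36, 45, 55, which is triangular numbers starting at T_5.
Term 26 comes from track B (its 7th entry): 60.
The 27th slot belongs to track C; its 7th term is 343.

60, 343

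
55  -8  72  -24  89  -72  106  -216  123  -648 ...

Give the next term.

140

Odd-indexed and even-indexed terms follow separate rules.
Track A: 55, 72, 89, 106, 123 — arithmetic with common difference +17.
Track B: -8, -24, -72, -216, -648 — geometric with ratio 3.
Position 11 falls in track A as its term 6, giving 140.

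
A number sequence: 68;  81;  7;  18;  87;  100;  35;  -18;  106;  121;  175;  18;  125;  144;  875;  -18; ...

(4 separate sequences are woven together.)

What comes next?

144

Split by position mod 4: positions 1, 5, 9, … form one track, and each other residue class forms its own.
Stream A = 68, 87, 106, 125: adding 19 each time.
Stream B = 81, 100, 121, 144: consecutive squares n² from n = 9.
Stream C = 7, 35, 175, 875: geometric with ratio 5.
Stream D = 18, -18, 18, -18: alternating ±18.
The 17th slot belongs to stream A; its 5th term is 144.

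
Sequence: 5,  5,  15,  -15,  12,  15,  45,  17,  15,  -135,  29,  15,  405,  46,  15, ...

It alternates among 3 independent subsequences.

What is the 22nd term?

-10935

The terms cycle through 3 interleaved subsequences.
Track A: 5, -15, 45, -135, 405 — geometric, ×-3 each step.
Track B: 5, 12, 17, 29, 46 — each term equals the sum of the previous two.
Track C: 15, 15, 15, 15, 15 — the constant sequence 15.
Term 22 comes from track A (its 8th entry): -10935.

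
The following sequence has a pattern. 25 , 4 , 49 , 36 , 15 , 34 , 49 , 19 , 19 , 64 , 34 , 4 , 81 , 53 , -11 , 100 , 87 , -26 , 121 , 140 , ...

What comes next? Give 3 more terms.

-41, 144, 227

Split by position mod 3: positions 1, 4, 7, … form one track, and each other residue class forms its own.
Track A: 25, 36, 49, 64, 81, 100, 121 — perfect squares starting at 5².
Track B: 4, 15, 19, 34, 53, 87, 140 — each term equals the sum of the previous two.
Track C: 49, 34, 19, 4, -11, -26 — linear: a_n = 64 − 15·n.
Position 21 → track C, term 7 = -41.
Term 22 comes from track A (its 8th entry): 144.
The 23rd slot belongs to track B; its 8th term is 227.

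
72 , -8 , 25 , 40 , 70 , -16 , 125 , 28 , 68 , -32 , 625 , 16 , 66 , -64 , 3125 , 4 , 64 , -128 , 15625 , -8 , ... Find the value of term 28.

The terms cycle through 4 interleaved subsequences.
Track A = 72, 70, 68, 66, 64: arithmetic with common difference −2.
Track B = -8, -16, -32, -64, -128: a geometric progression (common ratio 2).
Track C = 25, 125, 625, 3125, 15625: powers of 5.
Track D = 40, 28, 16, 4, -8: arithmetic, step −12.
The 28th slot belongs to track D; its 7th term is -32.

-32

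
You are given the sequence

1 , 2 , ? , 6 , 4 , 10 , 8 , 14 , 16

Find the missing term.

Odd-indexed and even-indexed terms follow separate rules.
Subsequence A is 1, ?, 4, 8, 16, which is powers of 2.
Subsequence B is 2, 6, 10, 14, which is adding 4 each time.
Filling subsequence A at index 2 by its rule yields 2.

2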